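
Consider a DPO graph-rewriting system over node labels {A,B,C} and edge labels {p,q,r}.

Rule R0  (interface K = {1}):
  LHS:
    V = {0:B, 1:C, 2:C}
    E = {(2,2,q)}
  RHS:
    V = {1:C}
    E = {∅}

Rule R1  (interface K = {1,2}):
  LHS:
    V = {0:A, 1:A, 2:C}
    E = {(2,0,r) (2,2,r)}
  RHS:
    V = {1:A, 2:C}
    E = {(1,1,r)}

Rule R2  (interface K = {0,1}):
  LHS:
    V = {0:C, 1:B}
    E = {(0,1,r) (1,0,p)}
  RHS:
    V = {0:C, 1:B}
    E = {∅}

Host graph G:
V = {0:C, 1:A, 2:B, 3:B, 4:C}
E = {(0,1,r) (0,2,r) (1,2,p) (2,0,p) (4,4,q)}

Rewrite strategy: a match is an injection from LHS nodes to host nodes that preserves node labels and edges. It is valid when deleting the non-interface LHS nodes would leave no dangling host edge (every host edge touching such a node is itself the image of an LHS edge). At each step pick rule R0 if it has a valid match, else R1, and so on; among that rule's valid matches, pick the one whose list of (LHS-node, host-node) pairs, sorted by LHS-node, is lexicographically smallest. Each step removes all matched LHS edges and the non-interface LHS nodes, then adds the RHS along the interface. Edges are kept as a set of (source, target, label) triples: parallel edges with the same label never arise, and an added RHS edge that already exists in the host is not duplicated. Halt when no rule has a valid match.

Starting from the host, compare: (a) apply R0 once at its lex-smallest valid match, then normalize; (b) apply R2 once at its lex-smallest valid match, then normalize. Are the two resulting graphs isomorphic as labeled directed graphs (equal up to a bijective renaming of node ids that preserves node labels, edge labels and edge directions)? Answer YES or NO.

Answer: YES

Steps:
branch R0-first: apply at {0↦3, 1↦0, 2↦4} → |E|=4, then 1 more step(s) → NF |V|=3 |E|=2 V={0:C, 1:A, 2:B} E=0-r->1 1-p->2
branch R2-first: apply at {0↦0, 1↦2} → |E|=3, then 1 more step(s) → NF |V|=3 |E|=2 V={0:C, 1:A, 2:B} E=0-r->1 1-p->2
graphs isomorphic (equal up to label-preserving node renaming)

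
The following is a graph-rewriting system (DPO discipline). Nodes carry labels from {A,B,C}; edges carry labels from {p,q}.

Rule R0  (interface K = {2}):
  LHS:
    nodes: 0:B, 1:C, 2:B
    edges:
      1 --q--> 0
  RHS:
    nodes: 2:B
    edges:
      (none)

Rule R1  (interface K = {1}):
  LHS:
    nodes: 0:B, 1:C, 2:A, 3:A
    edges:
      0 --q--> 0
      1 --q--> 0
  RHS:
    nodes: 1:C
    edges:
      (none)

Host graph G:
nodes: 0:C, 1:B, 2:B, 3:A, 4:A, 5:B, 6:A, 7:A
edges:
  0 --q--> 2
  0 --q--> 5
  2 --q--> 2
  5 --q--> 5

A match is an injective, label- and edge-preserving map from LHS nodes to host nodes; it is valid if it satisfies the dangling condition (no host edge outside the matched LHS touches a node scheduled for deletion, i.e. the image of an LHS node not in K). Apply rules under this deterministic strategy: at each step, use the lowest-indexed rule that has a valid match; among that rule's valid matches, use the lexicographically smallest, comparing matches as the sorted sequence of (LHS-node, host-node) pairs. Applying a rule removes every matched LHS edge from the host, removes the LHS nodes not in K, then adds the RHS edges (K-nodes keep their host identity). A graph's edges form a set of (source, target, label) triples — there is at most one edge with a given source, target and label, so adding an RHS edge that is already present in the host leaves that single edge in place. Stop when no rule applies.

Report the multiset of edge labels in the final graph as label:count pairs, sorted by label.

Answer: (no edges)

Steps:
initial: |V|=8 |E|=4  E = 0-q->2 0-q->5 2-q->2 5-q->5
step 1: apply R1 at {0↦2, 1↦0, 2↦3, 3↦4}  → |V|=5 |E|=2  E = 0-q->5 5-q->5
step 2: apply R1 at {0↦5, 1↦0, 2↦6, 3↦7}  → |V|=2 |E|=0  E = ∅
normal form: no rule applies after step 2
NF edges: []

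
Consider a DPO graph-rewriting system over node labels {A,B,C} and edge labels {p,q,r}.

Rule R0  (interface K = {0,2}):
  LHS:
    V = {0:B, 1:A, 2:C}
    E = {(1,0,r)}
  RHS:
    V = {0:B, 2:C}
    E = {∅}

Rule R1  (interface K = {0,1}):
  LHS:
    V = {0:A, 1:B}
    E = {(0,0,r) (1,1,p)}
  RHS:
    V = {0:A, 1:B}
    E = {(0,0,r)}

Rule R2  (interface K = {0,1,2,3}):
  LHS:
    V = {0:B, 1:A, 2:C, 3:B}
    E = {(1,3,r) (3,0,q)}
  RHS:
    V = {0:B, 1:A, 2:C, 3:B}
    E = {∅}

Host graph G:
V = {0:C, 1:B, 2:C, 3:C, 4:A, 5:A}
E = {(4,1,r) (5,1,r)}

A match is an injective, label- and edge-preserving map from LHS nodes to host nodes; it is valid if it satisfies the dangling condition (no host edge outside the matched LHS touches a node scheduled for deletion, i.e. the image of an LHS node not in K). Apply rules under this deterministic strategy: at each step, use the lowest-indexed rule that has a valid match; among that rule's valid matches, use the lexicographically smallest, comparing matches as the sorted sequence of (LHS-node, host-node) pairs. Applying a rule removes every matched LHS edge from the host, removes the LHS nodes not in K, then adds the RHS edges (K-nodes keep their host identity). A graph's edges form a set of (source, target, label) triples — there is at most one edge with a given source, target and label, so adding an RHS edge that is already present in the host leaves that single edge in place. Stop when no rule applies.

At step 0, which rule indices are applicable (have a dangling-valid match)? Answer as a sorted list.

R0: 6 valid matches — {0↦1, 1↦4, 2↦0}, {0↦1, 1↦4, 2↦2}, {0↦1, 1↦4, 2↦3} (+3 more)
R1: no valid match — LHS pattern not found
R2: no valid match — LHS pattern not found

Answer: [R0]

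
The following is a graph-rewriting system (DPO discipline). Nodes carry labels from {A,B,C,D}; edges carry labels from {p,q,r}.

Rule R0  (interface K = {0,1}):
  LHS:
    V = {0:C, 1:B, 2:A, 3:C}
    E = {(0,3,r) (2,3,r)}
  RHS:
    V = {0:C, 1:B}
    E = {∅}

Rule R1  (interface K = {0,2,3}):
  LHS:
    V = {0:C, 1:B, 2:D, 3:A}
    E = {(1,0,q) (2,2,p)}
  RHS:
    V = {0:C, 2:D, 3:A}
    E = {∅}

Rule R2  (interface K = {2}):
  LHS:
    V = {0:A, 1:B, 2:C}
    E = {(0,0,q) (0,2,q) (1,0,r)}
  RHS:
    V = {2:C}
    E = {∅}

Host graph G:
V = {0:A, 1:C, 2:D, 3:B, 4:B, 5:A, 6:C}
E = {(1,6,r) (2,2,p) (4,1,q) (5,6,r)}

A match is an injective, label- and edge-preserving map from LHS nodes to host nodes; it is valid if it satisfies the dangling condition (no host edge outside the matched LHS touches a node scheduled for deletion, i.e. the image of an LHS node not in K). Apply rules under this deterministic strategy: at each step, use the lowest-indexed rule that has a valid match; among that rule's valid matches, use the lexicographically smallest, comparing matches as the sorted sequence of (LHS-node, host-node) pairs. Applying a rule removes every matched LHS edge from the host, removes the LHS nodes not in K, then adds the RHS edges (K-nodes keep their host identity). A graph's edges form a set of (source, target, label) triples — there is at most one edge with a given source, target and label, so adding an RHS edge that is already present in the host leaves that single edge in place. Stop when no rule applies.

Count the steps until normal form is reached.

initial: |V|=7 |E|=4  E = 1-r->6 2-p->2 4-q->1 5-r->6
step 1: apply R0 at {0↦1, 1↦3, 2↦5, 3↦6}  → |V|=5 |E|=2  E = 2-p->2 4-q->1
step 2: apply R1 at {0↦1, 1↦4, 2↦2, 3↦0}  → |V|=4 |E|=0  E = ∅
normal form: no rule applies after step 2

Answer: 2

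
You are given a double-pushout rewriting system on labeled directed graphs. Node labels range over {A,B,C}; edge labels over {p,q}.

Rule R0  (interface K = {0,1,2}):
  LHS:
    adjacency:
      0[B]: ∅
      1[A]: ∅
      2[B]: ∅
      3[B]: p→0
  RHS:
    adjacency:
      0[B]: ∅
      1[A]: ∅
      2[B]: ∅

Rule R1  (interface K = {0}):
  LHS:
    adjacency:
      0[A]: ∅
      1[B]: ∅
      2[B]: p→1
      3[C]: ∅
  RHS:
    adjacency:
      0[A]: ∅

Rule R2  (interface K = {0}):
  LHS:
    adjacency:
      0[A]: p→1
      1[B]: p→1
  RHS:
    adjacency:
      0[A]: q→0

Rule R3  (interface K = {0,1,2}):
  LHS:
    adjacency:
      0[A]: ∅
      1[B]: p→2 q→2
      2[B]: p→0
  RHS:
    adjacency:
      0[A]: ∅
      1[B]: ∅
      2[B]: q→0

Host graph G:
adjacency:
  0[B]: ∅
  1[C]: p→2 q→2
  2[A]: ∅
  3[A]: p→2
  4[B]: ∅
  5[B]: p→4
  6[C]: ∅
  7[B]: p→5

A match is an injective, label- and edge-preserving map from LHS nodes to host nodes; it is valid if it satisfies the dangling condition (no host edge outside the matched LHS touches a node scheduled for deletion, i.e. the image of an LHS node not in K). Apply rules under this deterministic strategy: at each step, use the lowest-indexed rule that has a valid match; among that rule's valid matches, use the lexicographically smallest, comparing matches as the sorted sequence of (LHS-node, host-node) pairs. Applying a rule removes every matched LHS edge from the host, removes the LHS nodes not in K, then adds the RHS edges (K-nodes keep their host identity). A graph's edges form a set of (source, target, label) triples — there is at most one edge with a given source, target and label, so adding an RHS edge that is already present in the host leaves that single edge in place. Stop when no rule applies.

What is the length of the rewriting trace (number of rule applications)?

Answer: 2

Derivation:
[0] host  ⇒  8 nodes, 5 edges  {1-p->2 1-q->2 3-p->2 5-p->4 7-p->5}
[1] R0 @ {0↦5, 1↦2, 2↦0, 3↦7}  ⇒  7 nodes, 4 edges  {1-p->2 1-q->2 3-p->2 5-p->4}
[2] R0 @ {0↦4, 1↦2, 2↦0, 3↦5}  ⇒  6 nodes, 3 edges  {1-p->2 1-q->2 3-p->2}
halt: no rule applies after step 2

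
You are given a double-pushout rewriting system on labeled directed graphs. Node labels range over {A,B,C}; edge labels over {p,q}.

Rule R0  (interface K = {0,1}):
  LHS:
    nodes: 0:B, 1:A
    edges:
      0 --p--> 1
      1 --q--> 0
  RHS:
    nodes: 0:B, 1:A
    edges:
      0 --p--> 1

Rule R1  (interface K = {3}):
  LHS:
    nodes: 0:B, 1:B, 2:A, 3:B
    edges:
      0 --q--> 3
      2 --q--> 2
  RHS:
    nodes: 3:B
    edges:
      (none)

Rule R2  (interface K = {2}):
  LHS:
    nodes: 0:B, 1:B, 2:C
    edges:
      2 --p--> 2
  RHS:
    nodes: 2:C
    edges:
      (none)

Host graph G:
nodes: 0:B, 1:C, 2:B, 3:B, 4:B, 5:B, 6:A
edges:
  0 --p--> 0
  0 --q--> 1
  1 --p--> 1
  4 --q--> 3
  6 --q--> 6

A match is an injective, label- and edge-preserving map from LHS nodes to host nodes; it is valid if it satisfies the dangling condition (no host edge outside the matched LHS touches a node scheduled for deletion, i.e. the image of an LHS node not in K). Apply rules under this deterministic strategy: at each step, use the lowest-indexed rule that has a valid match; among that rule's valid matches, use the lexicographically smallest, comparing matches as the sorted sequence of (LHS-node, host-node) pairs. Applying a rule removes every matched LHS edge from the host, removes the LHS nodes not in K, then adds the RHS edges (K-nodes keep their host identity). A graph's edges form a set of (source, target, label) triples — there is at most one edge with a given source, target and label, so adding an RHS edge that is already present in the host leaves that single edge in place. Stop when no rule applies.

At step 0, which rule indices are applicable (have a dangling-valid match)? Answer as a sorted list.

R0: no valid match — LHS pattern not found
R1: 2 valid matches — {0↦4, 1↦2, 2↦6, 3↦3}, {0↦4, 1↦5, 2↦6, 3↦3}
R2: 2 valid matches — {0↦2, 1↦5, 2↦1}, {0↦5, 1↦2, 2↦1}

Answer: [R1,R2]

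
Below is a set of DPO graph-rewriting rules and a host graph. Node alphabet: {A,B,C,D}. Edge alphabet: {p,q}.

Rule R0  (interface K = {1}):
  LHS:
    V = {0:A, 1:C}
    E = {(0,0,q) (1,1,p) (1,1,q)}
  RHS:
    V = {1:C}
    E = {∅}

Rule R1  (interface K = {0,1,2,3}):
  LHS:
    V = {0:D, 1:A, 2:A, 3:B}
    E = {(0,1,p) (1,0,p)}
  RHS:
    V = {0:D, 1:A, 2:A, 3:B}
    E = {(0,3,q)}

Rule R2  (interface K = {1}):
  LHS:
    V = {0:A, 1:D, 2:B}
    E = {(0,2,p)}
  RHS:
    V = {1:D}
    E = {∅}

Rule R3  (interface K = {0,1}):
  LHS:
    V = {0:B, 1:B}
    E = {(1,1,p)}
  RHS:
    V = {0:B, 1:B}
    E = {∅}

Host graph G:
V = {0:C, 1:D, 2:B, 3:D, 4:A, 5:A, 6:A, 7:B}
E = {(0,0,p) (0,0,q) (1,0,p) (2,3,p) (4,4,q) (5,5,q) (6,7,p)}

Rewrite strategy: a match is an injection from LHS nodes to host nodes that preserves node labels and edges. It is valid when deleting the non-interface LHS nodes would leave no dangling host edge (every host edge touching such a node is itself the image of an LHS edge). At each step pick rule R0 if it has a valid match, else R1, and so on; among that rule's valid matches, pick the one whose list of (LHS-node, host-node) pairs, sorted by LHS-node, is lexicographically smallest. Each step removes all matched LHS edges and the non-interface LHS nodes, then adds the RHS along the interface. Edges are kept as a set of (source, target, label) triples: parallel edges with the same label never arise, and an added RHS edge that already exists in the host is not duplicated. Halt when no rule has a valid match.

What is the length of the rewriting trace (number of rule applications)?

Answer: 2

Steps:
start.  V:8 E:7  edges: 0-p->0 0-q->0 1-p->0 2-p->3 4-q->4 5-q->5 6-p->7
1. fire R0 via {0↦4, 1↦0}  →  V:7 E:4  edges: 1-p->0 2-p->3 5-q->5 6-p->7
2. fire R2 via {0↦6, 1↦1, 2↦7}  →  V:5 E:3  edges: 1-p->0 2-p->3 5-q->5
final graph: no rule applies after step 2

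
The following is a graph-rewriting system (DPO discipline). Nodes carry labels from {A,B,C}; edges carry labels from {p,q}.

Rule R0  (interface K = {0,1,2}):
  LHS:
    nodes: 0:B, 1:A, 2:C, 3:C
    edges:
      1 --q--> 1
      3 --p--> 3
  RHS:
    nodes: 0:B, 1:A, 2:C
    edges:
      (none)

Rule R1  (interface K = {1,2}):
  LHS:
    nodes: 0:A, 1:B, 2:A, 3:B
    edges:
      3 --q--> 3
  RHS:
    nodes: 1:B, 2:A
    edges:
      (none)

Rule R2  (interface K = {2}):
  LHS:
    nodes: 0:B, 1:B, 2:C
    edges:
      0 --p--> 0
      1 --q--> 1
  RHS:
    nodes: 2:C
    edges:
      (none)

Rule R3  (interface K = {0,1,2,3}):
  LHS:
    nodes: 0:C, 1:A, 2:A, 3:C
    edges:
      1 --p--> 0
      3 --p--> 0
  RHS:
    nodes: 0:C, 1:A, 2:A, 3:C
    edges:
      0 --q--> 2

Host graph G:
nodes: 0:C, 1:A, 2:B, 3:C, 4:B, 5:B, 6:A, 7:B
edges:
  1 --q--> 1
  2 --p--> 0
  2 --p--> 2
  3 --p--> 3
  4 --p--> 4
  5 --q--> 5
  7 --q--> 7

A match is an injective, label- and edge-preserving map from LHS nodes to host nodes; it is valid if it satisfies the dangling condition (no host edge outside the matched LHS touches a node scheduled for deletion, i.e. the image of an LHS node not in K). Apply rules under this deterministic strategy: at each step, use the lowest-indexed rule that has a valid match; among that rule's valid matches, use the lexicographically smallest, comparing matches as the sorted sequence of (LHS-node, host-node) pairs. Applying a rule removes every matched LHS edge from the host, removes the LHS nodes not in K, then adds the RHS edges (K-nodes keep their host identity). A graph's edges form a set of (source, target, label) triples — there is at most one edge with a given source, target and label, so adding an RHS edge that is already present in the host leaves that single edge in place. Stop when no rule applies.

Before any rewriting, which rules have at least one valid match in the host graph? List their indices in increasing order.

Answer: [R0,R1,R2]

Rewrite trace:
R0: 4 valid matches — {0↦2, 1↦1, 2↦0, 3↦3}, {0↦4, 1↦1, 2↦0, 3↦3}, {0↦5, 1↦1, 2↦0, 3↦3} (+1 more)
R1: 6 valid matches — {0↦6, 1↦2, 2↦1, 3↦5}, {0↦6, 1↦2, 2↦1, 3↦7}, {0↦6, 1↦4, 2↦1, 3↦5} (+3 more)
R2: 4 valid matches — {0↦4, 1↦5, 2↦0}, {0↦4, 1↦5, 2↦3}, {0↦4, 1↦7, 2↦0} (+1 more)
R3: no valid match — LHS pattern not found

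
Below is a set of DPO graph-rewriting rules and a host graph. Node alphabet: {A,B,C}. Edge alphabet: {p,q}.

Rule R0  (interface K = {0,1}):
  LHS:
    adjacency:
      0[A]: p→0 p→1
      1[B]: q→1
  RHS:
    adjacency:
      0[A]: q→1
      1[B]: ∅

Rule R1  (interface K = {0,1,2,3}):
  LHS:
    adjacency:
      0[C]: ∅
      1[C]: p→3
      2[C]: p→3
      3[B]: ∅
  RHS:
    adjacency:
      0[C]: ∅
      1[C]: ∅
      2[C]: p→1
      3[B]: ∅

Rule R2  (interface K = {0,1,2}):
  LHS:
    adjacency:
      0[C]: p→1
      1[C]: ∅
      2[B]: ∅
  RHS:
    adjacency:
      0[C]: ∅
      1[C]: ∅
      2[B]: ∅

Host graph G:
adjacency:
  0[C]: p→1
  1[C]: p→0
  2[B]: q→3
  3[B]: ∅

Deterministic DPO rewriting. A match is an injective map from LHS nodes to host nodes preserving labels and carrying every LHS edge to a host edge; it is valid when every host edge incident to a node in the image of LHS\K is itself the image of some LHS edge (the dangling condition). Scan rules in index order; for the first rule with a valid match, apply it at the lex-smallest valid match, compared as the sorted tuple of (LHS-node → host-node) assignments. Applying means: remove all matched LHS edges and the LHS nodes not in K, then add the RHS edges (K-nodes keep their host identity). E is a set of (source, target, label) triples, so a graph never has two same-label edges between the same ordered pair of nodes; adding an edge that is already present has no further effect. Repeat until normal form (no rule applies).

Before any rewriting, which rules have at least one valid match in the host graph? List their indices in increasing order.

R0: no valid match — LHS pattern not found
R1: no valid match — LHS pattern not found
R2: 4 valid matches — {0↦0, 1↦1, 2↦2}, {0↦0, 1↦1, 2↦3}, {0↦1, 1↦0, 2↦2} (+1 more)

Answer: [R2]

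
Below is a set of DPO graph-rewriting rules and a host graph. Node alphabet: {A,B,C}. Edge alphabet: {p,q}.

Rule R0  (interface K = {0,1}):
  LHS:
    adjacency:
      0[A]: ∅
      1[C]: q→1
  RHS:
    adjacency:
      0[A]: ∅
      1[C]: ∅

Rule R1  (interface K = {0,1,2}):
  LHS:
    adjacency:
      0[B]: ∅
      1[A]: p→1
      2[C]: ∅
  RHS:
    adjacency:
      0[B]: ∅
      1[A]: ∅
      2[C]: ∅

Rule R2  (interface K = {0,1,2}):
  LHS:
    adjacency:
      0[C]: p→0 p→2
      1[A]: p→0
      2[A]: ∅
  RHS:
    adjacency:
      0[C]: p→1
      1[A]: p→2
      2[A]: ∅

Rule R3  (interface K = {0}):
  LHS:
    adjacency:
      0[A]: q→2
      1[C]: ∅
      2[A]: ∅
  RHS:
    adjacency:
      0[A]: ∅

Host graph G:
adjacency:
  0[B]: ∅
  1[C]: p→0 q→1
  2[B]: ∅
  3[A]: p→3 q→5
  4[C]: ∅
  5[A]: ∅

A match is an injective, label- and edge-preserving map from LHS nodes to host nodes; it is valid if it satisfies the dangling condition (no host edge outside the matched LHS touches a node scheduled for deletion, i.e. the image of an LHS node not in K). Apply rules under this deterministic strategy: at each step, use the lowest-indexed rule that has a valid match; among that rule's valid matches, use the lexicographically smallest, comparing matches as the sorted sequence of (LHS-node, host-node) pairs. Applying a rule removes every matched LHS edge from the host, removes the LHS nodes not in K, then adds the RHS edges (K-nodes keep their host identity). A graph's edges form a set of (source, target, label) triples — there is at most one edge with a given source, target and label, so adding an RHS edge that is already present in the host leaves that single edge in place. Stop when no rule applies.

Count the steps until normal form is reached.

[0] host  ⇒  6 nodes, 4 edges  {1-p->0 1-q->1 3-p->3 3-q->5}
[1] R0 @ {0↦3, 1↦1}  ⇒  6 nodes, 3 edges  {1-p->0 3-p->3 3-q->5}
[2] R1 @ {0↦0, 1↦3, 2↦1}  ⇒  6 nodes, 2 edges  {1-p->0 3-q->5}
[3] R3 @ {0↦3, 1↦4, 2↦5}  ⇒  4 nodes, 1 edges  {1-p->0}
halt: no rule applies after step 3

Answer: 3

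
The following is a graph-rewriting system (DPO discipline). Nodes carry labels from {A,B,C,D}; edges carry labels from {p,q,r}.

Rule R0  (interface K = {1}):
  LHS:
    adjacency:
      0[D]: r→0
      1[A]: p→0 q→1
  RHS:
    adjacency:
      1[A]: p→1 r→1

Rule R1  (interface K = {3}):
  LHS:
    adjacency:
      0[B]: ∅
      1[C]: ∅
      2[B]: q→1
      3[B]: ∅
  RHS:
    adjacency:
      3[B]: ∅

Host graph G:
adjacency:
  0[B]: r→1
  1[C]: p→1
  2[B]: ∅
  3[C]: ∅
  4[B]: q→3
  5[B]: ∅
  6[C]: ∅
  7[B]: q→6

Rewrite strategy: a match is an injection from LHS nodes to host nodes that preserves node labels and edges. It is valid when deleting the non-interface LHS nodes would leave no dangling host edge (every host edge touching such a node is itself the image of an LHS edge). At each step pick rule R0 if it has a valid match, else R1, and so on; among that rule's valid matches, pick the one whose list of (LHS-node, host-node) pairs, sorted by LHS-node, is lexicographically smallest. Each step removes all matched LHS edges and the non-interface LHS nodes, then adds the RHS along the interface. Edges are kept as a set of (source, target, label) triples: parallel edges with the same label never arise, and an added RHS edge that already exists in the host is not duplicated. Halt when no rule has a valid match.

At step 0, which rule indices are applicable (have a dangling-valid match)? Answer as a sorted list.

R0: no valid match — LHS pattern not found
R1: 12 valid matches — {0↦2, 1↦3, 2↦4, 3↦0}, {0↦2, 1↦3, 2↦4, 3↦5}, {0↦2, 1↦3, 2↦4, 3↦7} (+9 more)

Answer: [R1]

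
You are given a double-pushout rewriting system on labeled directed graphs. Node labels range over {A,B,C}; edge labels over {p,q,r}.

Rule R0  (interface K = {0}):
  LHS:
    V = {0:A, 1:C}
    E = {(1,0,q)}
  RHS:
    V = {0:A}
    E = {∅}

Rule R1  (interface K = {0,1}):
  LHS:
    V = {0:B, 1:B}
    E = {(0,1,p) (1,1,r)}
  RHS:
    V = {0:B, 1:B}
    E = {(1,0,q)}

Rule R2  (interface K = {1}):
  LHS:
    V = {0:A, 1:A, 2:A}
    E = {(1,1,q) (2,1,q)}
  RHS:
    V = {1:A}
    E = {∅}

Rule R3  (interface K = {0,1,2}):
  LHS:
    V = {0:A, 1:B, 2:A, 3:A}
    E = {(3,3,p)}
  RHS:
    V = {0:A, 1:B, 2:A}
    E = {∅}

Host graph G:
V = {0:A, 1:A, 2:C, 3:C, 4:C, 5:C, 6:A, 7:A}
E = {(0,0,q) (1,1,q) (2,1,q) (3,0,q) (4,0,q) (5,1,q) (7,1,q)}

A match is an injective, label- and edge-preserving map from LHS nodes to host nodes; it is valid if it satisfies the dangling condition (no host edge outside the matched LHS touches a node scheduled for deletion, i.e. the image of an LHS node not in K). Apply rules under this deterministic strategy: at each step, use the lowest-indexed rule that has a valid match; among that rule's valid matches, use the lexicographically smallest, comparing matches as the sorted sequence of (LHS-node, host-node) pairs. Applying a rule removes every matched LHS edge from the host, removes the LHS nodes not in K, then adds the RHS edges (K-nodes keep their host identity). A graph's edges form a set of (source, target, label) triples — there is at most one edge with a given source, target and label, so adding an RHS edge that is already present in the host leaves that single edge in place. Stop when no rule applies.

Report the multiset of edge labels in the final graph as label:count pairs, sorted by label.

Answer: q:1

Steps:
initial: |V|=8 |E|=7  E = 0-q->0 1-q->1 2-q->1 3-q->0 4-q->0 5-q->1 7-q->1
step 1: apply R0 at {0↦0, 1↦3}  → |V|=7 |E|=6  E = 0-q->0 1-q->1 2-q->1 4-q->0 5-q->1 7-q->1
step 2: apply R0 at {0↦0, 1↦4}  → |V|=6 |E|=5  E = 0-q->0 1-q->1 2-q->1 5-q->1 7-q->1
step 3: apply R0 at {0↦1, 1↦2}  → |V|=5 |E|=4  E = 0-q->0 1-q->1 5-q->1 7-q->1
step 4: apply R0 at {0↦1, 1↦5}  → |V|=4 |E|=3  E = 0-q->0 1-q->1 7-q->1
step 5: apply R2 at {0↦6, 1↦1, 2↦7}  → |V|=2 |E|=1  E = 0-q->0
halt: no rule applies after step 5
NF edges: [(0, 0, 'q')]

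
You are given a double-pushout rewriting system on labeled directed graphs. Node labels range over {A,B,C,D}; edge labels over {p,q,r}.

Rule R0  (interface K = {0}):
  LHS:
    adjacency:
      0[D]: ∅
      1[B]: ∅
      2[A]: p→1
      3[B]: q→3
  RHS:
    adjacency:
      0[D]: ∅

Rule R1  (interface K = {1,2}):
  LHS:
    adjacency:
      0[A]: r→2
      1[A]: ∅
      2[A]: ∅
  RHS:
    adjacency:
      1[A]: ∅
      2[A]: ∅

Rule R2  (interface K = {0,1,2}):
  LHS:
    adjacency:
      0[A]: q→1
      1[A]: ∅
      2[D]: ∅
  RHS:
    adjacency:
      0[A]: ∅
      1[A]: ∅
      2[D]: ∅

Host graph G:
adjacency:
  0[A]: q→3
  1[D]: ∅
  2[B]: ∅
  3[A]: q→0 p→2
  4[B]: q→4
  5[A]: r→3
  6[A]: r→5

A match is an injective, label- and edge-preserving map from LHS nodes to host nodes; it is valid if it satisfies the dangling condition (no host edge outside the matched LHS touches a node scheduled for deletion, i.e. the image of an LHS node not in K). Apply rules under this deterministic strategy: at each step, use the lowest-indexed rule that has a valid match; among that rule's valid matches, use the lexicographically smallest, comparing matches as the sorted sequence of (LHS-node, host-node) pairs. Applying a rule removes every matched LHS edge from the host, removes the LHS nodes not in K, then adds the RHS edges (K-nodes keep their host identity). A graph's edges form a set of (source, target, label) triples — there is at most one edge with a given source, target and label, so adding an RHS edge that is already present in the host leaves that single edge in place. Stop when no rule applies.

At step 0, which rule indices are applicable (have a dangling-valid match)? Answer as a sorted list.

Answer: [R1,R2]

Derivation:
R0: no valid match — 1 raw match, all fail dangling condition
R1: 2 valid matches — {0↦6, 1↦0, 2↦5}, {0↦6, 1↦3, 2↦5}
R2: 2 valid matches — {0↦0, 1↦3, 2↦1}, {0↦3, 1↦0, 2↦1}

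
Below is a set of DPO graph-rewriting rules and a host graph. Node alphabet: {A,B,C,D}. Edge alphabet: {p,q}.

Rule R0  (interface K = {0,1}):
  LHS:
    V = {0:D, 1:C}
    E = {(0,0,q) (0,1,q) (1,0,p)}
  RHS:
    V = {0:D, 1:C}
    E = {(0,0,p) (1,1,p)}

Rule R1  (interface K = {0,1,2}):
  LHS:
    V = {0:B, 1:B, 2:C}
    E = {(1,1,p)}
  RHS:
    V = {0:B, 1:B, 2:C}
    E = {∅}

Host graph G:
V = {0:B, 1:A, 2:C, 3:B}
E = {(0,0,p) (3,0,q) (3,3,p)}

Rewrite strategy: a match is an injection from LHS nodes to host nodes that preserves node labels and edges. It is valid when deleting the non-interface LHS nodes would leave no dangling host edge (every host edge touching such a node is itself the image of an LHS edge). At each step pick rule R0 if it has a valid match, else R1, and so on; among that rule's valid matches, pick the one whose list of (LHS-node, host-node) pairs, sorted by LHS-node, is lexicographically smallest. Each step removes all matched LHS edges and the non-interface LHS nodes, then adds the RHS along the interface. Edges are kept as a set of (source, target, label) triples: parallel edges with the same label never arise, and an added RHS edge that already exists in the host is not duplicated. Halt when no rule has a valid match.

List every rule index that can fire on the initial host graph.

Answer: [R1]

Derivation:
R0: no valid match — LHS pattern not found
R1: 2 valid matches — {0↦0, 1↦3, 2↦2}, {0↦3, 1↦0, 2↦2}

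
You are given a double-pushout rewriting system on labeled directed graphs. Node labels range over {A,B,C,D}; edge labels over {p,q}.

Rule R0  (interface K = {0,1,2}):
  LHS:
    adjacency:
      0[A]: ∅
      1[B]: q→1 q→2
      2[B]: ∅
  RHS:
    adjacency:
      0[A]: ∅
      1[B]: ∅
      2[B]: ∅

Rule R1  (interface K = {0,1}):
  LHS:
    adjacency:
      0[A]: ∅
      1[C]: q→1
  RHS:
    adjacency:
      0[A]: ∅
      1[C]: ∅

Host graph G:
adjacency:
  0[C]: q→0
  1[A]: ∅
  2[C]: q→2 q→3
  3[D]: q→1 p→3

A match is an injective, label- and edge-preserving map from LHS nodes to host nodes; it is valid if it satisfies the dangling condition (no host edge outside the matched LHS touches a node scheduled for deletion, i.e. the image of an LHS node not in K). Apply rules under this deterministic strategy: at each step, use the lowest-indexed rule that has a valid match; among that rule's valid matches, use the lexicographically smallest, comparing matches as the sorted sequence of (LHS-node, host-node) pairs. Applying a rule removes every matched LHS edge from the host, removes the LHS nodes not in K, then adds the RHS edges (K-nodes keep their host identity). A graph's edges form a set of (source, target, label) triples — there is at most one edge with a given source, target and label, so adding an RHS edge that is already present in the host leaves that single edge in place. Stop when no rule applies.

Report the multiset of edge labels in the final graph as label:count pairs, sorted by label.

Answer: p:1 q:2

Derivation:
start.  V:4 E:5  edges: 0-q->0 2-q->2 2-q->3 3-q->1 3-p->3
1. fire R1 via {0↦1, 1↦0}  →  V:4 E:4  edges: 2-q->2 2-q->3 3-q->1 3-p->3
2. fire R1 via {0↦1, 1↦2}  →  V:4 E:3  edges: 2-q->3 3-q->1 3-p->3
halt: no rule applies after step 2
NF edges: [(2, 3, 'q'), (3, 1, 'q'), (3, 3, 'p')]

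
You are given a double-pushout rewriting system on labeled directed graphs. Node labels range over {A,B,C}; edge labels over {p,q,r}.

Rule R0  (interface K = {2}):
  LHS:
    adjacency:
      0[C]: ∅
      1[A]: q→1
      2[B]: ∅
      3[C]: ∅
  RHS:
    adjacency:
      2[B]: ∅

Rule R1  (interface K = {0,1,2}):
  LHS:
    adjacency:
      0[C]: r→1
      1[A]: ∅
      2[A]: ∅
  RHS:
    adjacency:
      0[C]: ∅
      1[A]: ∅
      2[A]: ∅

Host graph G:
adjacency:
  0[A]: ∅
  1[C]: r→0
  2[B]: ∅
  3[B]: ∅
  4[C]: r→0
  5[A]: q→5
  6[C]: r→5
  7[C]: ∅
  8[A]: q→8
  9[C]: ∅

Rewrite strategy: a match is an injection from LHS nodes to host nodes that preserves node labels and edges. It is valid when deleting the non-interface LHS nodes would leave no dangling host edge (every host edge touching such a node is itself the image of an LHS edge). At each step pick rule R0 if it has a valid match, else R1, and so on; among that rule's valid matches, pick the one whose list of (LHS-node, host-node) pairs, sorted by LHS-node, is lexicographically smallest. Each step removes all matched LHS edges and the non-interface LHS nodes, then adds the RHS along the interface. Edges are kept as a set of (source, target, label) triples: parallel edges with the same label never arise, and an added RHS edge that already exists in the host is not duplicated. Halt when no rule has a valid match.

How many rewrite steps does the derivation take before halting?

Answer: 5

Derivation:
[0] host  ⇒  10 nodes, 5 edges  {1-r->0 4-r->0 5-q->5 6-r->5 8-q->8}
[1] R0 @ {0↦7, 1↦8, 2↦2, 3↦9}  ⇒  7 nodes, 4 edges  {1-r->0 4-r->0 5-q->5 6-r->5}
[2] R1 @ {0↦1, 1↦0, 2↦5}  ⇒  7 nodes, 3 edges  {4-r->0 5-q->5 6-r->5}
[3] R1 @ {0↦4, 1↦0, 2↦5}  ⇒  7 nodes, 2 edges  {5-q->5 6-r->5}
[4] R1 @ {0↦6, 1↦5, 2↦0}  ⇒  7 nodes, 1 edges  {5-q->5}
[5] R0 @ {0↦1, 1↦5, 2↦2, 3↦4}  ⇒  4 nodes, 0 edges  {∅}
final graph: no rule applies after step 5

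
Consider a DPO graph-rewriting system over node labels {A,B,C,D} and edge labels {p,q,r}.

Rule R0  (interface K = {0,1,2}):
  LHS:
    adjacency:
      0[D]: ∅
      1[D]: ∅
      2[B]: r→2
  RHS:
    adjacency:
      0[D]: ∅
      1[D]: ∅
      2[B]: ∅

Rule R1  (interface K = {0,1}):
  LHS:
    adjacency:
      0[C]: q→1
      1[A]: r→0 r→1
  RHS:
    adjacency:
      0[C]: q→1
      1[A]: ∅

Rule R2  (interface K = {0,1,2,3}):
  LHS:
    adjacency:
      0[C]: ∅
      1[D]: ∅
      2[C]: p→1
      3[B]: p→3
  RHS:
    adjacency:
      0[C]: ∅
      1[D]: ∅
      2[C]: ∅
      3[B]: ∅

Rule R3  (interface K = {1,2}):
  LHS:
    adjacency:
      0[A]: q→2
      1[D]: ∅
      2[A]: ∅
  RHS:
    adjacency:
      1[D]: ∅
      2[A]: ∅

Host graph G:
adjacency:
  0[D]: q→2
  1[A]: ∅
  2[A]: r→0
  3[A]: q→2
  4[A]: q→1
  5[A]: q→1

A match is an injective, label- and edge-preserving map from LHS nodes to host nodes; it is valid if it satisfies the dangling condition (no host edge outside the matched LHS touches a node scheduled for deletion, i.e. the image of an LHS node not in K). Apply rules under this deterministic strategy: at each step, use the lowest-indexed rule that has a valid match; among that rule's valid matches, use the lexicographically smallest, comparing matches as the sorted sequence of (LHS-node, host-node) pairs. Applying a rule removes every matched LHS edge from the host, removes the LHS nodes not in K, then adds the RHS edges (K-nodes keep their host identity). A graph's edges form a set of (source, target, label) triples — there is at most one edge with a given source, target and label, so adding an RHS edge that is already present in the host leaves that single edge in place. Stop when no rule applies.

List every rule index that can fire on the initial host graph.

Answer: [R3]

Rewrite trace:
R0: no valid match — LHS pattern not found
R1: no valid match — LHS pattern not found
R2: no valid match — LHS pattern not found
R3: 3 valid matches — {0↦3, 1↦0, 2↦2}, {0↦4, 1↦0, 2↦1}, {0↦5, 1↦0, 2↦1}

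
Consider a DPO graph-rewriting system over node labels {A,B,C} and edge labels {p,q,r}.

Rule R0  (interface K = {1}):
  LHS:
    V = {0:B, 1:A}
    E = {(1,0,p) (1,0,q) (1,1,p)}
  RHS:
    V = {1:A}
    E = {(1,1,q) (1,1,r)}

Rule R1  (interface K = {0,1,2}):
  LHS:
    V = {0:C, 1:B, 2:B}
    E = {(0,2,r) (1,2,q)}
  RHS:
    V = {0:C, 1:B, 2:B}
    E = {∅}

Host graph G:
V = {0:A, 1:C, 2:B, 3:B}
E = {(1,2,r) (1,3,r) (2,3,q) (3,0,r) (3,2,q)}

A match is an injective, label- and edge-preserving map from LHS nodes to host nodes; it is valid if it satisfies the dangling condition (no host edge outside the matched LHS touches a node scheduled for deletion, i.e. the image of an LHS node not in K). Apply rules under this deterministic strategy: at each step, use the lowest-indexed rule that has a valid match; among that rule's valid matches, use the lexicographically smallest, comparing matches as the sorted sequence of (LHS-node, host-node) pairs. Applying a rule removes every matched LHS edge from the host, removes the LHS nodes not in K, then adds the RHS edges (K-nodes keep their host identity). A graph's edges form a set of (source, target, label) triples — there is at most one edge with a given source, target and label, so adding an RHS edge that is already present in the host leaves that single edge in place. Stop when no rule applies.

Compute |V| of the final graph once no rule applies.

initial: |V|=4 |E|=5  E = 1-r->2 1-r->3 2-q->3 3-r->0 3-q->2
step 1: apply R1 at {0↦1, 1↦2, 2↦3}  → |V|=4 |E|=3  E = 1-r->2 3-r->0 3-q->2
step 2: apply R1 at {0↦1, 1↦3, 2↦2}  → |V|=4 |E|=1  E = 3-r->0
halt: no rule applies after step 2
NF nodes: {0:A, 1:C, 2:B, 3:B}

Answer: 4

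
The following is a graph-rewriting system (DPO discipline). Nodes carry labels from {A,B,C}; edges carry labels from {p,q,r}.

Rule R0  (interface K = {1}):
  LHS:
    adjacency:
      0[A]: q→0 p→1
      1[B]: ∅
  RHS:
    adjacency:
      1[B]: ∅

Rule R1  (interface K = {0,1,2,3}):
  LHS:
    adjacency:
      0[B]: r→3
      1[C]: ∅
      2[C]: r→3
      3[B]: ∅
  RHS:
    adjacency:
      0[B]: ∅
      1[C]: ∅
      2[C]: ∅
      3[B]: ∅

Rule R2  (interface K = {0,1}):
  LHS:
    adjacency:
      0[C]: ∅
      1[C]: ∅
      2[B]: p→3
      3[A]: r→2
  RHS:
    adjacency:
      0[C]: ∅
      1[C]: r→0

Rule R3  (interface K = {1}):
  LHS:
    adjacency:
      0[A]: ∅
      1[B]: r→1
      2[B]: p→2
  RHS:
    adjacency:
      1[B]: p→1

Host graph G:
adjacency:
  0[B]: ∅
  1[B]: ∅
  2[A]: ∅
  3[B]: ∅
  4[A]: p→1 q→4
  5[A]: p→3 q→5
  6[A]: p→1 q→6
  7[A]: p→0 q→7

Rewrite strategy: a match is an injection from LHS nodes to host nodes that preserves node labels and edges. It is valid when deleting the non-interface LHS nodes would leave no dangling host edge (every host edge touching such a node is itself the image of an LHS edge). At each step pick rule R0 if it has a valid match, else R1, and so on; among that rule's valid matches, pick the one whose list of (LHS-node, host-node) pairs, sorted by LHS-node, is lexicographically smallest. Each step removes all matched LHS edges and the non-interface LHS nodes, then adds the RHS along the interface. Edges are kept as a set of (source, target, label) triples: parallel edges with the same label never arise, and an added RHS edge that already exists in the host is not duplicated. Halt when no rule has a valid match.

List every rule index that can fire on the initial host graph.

Answer: [R0]

Steps:
R0: 4 valid matches — {0↦4, 1↦1}, {0↦5, 1↦3}, {0↦6, 1↦1} (+1 more)
R1: no valid match — LHS pattern not found
R2: no valid match — LHS pattern not found
R3: no valid match — LHS pattern not found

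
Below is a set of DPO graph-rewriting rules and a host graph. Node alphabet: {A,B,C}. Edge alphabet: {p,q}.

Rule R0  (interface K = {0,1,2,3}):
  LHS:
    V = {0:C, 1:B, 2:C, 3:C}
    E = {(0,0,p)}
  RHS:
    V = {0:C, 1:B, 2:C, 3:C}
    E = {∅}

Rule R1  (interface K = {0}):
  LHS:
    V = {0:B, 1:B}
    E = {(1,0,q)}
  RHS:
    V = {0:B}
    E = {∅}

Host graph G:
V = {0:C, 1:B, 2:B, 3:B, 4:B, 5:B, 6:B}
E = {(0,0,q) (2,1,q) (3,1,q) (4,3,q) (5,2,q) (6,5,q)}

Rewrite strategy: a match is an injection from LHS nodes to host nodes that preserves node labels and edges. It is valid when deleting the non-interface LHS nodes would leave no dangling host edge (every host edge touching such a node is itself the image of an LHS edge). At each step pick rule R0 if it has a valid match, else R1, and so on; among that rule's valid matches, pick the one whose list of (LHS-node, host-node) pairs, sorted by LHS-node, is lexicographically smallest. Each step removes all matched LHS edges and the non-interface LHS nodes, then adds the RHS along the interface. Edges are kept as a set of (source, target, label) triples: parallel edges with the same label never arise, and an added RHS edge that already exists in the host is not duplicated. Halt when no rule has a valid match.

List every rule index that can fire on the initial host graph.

Answer: [R1]

Derivation:
R0: no valid match — LHS pattern not found
R1: 2 valid matches — {0↦3, 1↦4}, {0↦5, 1↦6}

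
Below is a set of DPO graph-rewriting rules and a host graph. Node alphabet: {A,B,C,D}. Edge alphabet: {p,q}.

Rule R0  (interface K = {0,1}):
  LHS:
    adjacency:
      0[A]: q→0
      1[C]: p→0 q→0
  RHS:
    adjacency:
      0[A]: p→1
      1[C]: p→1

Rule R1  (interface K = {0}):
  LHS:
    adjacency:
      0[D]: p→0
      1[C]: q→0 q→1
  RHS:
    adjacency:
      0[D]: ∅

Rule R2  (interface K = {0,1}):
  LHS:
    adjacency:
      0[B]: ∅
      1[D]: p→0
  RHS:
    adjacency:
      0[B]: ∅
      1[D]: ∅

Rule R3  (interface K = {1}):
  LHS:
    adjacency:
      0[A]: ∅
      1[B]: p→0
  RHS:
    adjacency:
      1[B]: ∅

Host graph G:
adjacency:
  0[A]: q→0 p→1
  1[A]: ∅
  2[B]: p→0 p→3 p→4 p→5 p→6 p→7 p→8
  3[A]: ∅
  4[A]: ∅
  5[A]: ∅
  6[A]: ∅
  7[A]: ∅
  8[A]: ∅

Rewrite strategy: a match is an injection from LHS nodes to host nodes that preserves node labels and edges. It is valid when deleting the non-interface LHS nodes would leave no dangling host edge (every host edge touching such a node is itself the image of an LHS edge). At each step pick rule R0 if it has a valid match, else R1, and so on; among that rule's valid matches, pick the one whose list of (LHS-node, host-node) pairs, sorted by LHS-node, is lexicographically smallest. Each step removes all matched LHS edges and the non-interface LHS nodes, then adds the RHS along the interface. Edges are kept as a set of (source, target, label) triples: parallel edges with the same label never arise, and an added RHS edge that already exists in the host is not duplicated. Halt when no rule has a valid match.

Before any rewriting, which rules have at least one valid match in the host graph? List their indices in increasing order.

Answer: [R3]

Derivation:
R0: no valid match — LHS pattern not found
R1: no valid match — LHS pattern not found
R2: no valid match — LHS pattern not found
R3: 6 valid matches — {0↦3, 1↦2}, {0↦4, 1↦2}, {0↦5, 1↦2} (+3 more)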